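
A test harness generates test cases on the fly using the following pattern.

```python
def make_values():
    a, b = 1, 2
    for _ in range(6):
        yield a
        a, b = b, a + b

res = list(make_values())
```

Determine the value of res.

Step 1: Fibonacci-like sequence starting with a=1, b=2:
  Iteration 1: yield a=1, then a,b = 2,3
  Iteration 2: yield a=2, then a,b = 3,5
  Iteration 3: yield a=3, then a,b = 5,8
  Iteration 4: yield a=5, then a,b = 8,13
  Iteration 5: yield a=8, then a,b = 13,21
  Iteration 6: yield a=13, then a,b = 21,34
Therefore res = [1, 2, 3, 5, 8, 13].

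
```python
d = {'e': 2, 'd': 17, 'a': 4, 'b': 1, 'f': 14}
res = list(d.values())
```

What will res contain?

Step 1: d.values() returns the dictionary values in insertion order.
Therefore res = [2, 17, 4, 1, 14].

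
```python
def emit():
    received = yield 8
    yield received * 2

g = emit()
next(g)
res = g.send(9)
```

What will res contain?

Step 1: next(g) advances to first yield, producing 8.
Step 2: send(9) resumes, received = 9.
Step 3: yield received * 2 = 9 * 2 = 18.
Therefore res = 18.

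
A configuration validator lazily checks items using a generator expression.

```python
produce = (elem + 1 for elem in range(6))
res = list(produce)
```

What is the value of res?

Step 1: For each elem in range(6), compute elem+1:
  elem=0: 0+1 = 1
  elem=1: 1+1 = 2
  elem=2: 2+1 = 3
  elem=3: 3+1 = 4
  elem=4: 4+1 = 5
  elem=5: 5+1 = 6
Therefore res = [1, 2, 3, 4, 5, 6].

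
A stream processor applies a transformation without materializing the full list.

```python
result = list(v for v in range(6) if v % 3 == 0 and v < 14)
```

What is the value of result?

Step 1: Filter range(6) where v % 3 == 0 and v < 14:
  v=0: both conditions met, included
  v=1: excluded (1 % 3 != 0)
  v=2: excluded (2 % 3 != 0)
  v=3: both conditions met, included
  v=4: excluded (4 % 3 != 0)
  v=5: excluded (5 % 3 != 0)
Therefore result = [0, 3].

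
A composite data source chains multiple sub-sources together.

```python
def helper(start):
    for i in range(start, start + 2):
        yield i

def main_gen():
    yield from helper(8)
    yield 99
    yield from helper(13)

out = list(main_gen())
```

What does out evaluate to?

Step 1: main_gen() delegates to helper(8):
  yield 8
  yield 9
Step 2: yield 99
Step 3: Delegates to helper(13):
  yield 13
  yield 14
Therefore out = [8, 9, 99, 13, 14].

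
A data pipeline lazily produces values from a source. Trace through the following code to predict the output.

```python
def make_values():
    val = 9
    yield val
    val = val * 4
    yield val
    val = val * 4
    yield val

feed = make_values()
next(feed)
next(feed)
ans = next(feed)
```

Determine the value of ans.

Step 1: Trace through generator execution:
  Yield 1: val starts at 9, yield 9
  Yield 2: val = 9 * 4 = 36, yield 36
  Yield 3: val = 36 * 4 = 144, yield 144
Step 2: First next() gets 9, second next() gets the second value, third next() yields 144.
Therefore ans = 144.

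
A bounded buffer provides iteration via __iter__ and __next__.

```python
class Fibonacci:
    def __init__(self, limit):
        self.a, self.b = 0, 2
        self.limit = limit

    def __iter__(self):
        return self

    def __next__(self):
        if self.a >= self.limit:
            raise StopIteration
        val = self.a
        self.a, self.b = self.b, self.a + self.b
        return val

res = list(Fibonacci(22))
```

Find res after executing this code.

Step 1: Fibonacci-like sequence (a=0, b=2) until >= 22:
  Yield 0, then a,b = 2,2
  Yield 2, then a,b = 2,4
  Yield 2, then a,b = 4,6
  Yield 4, then a,b = 6,10
  Yield 6, then a,b = 10,16
  Yield 10, then a,b = 16,26
  Yield 16, then a,b = 26,42
Step 2: 26 >= 22, stop.
Therefore res = [0, 2, 2, 4, 6, 10, 16].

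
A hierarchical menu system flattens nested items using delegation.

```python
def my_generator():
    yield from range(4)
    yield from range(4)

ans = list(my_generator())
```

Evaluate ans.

Step 1: Trace yields in order:
  yield 0
  yield 1
  yield 2
  yield 3
  yield 0
  yield 1
  yield 2
  yield 3
Therefore ans = [0, 1, 2, 3, 0, 1, 2, 3].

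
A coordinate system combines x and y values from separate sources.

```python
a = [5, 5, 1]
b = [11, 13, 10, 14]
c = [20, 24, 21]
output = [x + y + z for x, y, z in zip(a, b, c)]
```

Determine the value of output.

Step 1: zip three lists (truncates to shortest, len=3):
  5 + 11 + 20 = 36
  5 + 13 + 24 = 42
  1 + 10 + 21 = 32
Therefore output = [36, 42, 32].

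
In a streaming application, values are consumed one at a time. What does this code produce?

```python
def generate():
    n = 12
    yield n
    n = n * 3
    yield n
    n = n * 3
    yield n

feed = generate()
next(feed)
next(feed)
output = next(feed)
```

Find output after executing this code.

Step 1: Trace through generator execution:
  Yield 1: n starts at 12, yield 12
  Yield 2: n = 12 * 3 = 36, yield 36
  Yield 3: n = 36 * 3 = 108, yield 108
Step 2: First next() gets 12, second next() gets the second value, third next() yields 108.
Therefore output = 108.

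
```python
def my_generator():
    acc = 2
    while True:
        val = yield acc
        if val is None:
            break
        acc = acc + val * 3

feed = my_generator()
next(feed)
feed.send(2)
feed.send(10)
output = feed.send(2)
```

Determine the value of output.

Step 1: next() -> yield acc=2.
Step 2: send(2) -> val=2, acc = 2 + 2*3 = 8, yield 8.
Step 3: send(10) -> val=10, acc = 8 + 10*3 = 38, yield 38.
Step 4: send(2) -> val=2, acc = 38 + 2*3 = 44, yield 44.
Therefore output = 44.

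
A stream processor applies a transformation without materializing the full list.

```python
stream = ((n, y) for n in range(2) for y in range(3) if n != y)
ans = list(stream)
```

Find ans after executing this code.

Step 1: Nested generator over range(2) x range(3) where n != y:
  (0, 0): excluded (n == y)
  (0, 1): included
  (0, 2): included
  (1, 0): included
  (1, 1): excluded (n == y)
  (1, 2): included
Therefore ans = [(0, 1), (0, 2), (1, 0), (1, 2)].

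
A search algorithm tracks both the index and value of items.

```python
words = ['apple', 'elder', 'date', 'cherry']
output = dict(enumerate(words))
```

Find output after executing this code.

Step 1: enumerate pairs indices with words:
  0 -> 'apple'
  1 -> 'elder'
  2 -> 'date'
  3 -> 'cherry'
Therefore output = {0: 'apple', 1: 'elder', 2: 'date', 3: 'cherry'}.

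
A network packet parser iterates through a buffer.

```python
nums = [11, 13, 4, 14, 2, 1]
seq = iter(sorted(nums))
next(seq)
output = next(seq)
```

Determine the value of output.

Step 1: sorted([11, 13, 4, 14, 2, 1]) = [1, 2, 4, 11, 13, 14].
Step 2: Create iterator and skip 1 elements.
Step 3: next() returns 2.
Therefore output = 2.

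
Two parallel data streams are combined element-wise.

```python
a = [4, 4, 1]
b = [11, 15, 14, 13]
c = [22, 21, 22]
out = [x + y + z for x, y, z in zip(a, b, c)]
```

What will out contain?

Step 1: zip three lists (truncates to shortest, len=3):
  4 + 11 + 22 = 37
  4 + 15 + 21 = 40
  1 + 14 + 22 = 37
Therefore out = [37, 40, 37].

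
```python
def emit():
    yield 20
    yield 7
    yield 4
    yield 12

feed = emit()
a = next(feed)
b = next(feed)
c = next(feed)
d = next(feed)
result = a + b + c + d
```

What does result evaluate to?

Step 1: Create generator and consume all values:
  a = next(feed) = 20
  b = next(feed) = 7
  c = next(feed) = 4
  d = next(feed) = 12
Step 2: result = 20 + 7 + 4 + 12 = 43.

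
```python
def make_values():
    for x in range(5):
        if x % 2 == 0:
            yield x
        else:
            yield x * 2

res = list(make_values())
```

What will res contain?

Step 1: For each x in range(5), yield x if even, else x*2:
  x=0 (even): yield 0
  x=1 (odd): yield 1*2 = 2
  x=2 (even): yield 2
  x=3 (odd): yield 3*2 = 6
  x=4 (even): yield 4
Therefore res = [0, 2, 2, 6, 4].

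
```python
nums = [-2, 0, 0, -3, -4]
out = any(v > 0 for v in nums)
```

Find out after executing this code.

Step 1: Check v > 0 for each element in [-2, 0, 0, -3, -4]:
  -2 > 0: False
  0 > 0: False
  0 > 0: False
  -3 > 0: False
  -4 > 0: False
Step 2: any() returns False.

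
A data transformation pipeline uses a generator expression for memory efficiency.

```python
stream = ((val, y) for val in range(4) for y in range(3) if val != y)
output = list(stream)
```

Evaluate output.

Step 1: Nested generator over range(4) x range(3) where val != y:
  (0, 0): excluded (val == y)
  (0, 1): included
  (0, 2): included
  (1, 0): included
  (1, 1): excluded (val == y)
  (1, 2): included
  (2, 0): included
  (2, 1): included
  (2, 2): excluded (val == y)
  (3, 0): included
  (3, 1): included
  (3, 2): included
Therefore output = [(0, 1), (0, 2), (1, 0), (1, 2), (2, 0), (2, 1), (3, 0), (3, 1), (3, 2)].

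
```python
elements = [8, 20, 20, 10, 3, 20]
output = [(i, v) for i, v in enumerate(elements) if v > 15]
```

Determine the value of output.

Step 1: Filter enumerate([8, 20, 20, 10, 3, 20]) keeping v > 15:
  (0, 8): 8 <= 15, excluded
  (1, 20): 20 > 15, included
  (2, 20): 20 > 15, included
  (3, 10): 10 <= 15, excluded
  (4, 3): 3 <= 15, excluded
  (5, 20): 20 > 15, included
Therefore output = [(1, 20), (2, 20), (5, 20)].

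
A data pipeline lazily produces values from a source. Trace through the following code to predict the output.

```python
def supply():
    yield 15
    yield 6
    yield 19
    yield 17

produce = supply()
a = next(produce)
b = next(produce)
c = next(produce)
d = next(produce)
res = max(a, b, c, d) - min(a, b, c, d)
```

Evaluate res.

Step 1: Create generator and consume all values:
  a = next(produce) = 15
  b = next(produce) = 6
  c = next(produce) = 19
  d = next(produce) = 17
Step 2: max = 19, min = 6, res = 19 - 6 = 13.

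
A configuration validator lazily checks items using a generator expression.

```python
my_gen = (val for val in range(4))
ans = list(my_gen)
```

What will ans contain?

Step 1: Generator expression iterates range(4): [0, 1, 2, 3].
Step 2: list() collects all values.
Therefore ans = [0, 1, 2, 3].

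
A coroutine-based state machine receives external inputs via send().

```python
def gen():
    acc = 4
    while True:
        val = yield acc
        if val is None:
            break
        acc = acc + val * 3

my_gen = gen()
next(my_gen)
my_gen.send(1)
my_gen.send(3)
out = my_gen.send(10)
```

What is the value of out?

Step 1: next() -> yield acc=4.
Step 2: send(1) -> val=1, acc = 4 + 1*3 = 7, yield 7.
Step 3: send(3) -> val=3, acc = 7 + 3*3 = 16, yield 16.
Step 4: send(10) -> val=10, acc = 16 + 10*3 = 46, yield 46.
Therefore out = 46.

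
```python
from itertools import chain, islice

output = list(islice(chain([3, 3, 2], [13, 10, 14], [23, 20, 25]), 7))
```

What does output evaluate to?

Step 1: chain([3, 3, 2], [13, 10, 14], [23, 20, 25]) = [3, 3, 2, 13, 10, 14, 23, 20, 25].
Step 2: islice takes first 7 elements: [3, 3, 2, 13, 10, 14, 23].
Therefore output = [3, 3, 2, 13, 10, 14, 23].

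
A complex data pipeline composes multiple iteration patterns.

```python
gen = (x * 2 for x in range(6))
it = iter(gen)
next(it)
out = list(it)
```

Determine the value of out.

Step 1: Generator produces [0, 2, 4, 6, 8, 10].
Step 2: next(it) consumes first element (0).
Step 3: list(it) collects remaining: [2, 4, 6, 8, 10].
Therefore out = [2, 4, 6, 8, 10].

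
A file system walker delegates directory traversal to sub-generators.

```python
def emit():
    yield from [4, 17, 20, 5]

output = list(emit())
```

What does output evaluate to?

Step 1: yield from delegates to the iterable, yielding each element.
Step 2: Collected values: [4, 17, 20, 5].
Therefore output = [4, 17, 20, 5].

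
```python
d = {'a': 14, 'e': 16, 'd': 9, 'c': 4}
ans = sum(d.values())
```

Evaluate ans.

Step 1: d.values() = [14, 16, 9, 4].
Step 2: sum = 43.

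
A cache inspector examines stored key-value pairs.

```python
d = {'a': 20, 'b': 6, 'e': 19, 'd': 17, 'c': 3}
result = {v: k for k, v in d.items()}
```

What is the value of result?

Step 1: Invert dict (swap keys and values):
  'a': 20 -> 20: 'a'
  'b': 6 -> 6: 'b'
  'e': 19 -> 19: 'e'
  'd': 17 -> 17: 'd'
  'c': 3 -> 3: 'c'
Therefore result = {20: 'a', 6: 'b', 19: 'e', 17: 'd', 3: 'c'}.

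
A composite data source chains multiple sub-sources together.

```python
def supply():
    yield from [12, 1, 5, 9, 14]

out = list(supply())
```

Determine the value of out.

Step 1: yield from delegates to the iterable, yielding each element.
Step 2: Collected values: [12, 1, 5, 9, 14].
Therefore out = [12, 1, 5, 9, 14].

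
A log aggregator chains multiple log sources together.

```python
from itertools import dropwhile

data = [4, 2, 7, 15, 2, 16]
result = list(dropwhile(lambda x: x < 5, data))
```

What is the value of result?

Step 1: dropwhile drops elements while < 5:
  4 < 5: dropped
  2 < 5: dropped
  7: kept (dropping stopped)
Step 2: Remaining elements kept regardless of condition.
Therefore result = [7, 15, 2, 16].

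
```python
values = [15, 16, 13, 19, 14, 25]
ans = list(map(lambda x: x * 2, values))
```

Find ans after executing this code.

Step 1: Apply lambda x: x * 2 to each element:
  15 -> 30
  16 -> 32
  13 -> 26
  19 -> 38
  14 -> 28
  25 -> 50
Therefore ans = [30, 32, 26, 38, 28, 50].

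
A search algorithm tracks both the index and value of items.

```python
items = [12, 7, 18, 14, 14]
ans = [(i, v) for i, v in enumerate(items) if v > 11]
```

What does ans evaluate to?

Step 1: Filter enumerate([12, 7, 18, 14, 14]) keeping v > 11:
  (0, 12): 12 > 11, included
  (1, 7): 7 <= 11, excluded
  (2, 18): 18 > 11, included
  (3, 14): 14 > 11, included
  (4, 14): 14 > 11, included
Therefore ans = [(0, 12), (2, 18), (3, 14), (4, 14)].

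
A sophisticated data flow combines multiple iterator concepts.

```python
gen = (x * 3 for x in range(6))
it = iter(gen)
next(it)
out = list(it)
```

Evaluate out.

Step 1: Generator produces [0, 3, 6, 9, 12, 15].
Step 2: next(it) consumes first element (0).
Step 3: list(it) collects remaining: [3, 6, 9, 12, 15].
Therefore out = [3, 6, 9, 12, 15].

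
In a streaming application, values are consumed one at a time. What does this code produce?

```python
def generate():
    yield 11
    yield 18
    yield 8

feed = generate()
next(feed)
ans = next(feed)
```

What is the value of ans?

Step 1: generate() creates a generator.
Step 2: next(feed) yields 11 (consumed and discarded).
Step 3: next(feed) yields 18, assigned to ans.
Therefore ans = 18.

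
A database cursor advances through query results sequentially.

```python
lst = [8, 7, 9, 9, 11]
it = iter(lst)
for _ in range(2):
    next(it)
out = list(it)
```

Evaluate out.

Step 1: Create iterator over [8, 7, 9, 9, 11].
Step 2: Advance 2 positions (consuming [8, 7]).
Step 3: list() collects remaining elements: [9, 9, 11].
Therefore out = [9, 9, 11].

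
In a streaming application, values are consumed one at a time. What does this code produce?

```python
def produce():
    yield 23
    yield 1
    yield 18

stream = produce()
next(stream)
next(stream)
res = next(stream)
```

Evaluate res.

Step 1: produce() creates a generator.
Step 2: next(stream) yields 23 (consumed and discarded).
Step 3: next(stream) yields 1 (consumed and discarded).
Step 4: next(stream) yields 18, assigned to res.
Therefore res = 18.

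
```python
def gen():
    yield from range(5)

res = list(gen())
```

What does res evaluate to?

Step 1: yield from delegates to the iterable, yielding each element.
Step 2: Collected values: [0, 1, 2, 3, 4].
Therefore res = [0, 1, 2, 3, 4].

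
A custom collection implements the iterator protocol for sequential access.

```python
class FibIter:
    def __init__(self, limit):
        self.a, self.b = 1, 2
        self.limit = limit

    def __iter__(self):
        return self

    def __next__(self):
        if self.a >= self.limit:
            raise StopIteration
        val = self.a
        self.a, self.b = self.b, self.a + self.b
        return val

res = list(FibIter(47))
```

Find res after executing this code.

Step 1: Fibonacci-like sequence (a=1, b=2) until >= 47:
  Yield 1, then a,b = 2,3
  Yield 2, then a,b = 3,5
  Yield 3, then a,b = 5,8
  Yield 5, then a,b = 8,13
  Yield 8, then a,b = 13,21
  Yield 13, then a,b = 21,34
  Yield 21, then a,b = 34,55
  Yield 34, then a,b = 55,89
Step 2: 55 >= 47, stop.
Therefore res = [1, 2, 3, 5, 8, 13, 21, 34].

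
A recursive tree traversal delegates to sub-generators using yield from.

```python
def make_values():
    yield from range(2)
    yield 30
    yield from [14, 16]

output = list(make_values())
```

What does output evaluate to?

Step 1: Trace yields in order:
  yield 0
  yield 1
  yield 30
  yield 14
  yield 16
Therefore output = [0, 1, 30, 14, 16].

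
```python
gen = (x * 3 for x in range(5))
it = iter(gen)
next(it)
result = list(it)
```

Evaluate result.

Step 1: Generator produces [0, 3, 6, 9, 12].
Step 2: next(it) consumes first element (0).
Step 3: list(it) collects remaining: [3, 6, 9, 12].
Therefore result = [3, 6, 9, 12].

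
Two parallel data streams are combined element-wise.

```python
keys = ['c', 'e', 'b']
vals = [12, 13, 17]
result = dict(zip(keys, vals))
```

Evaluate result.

Step 1: zip pairs keys with values:
  'c' -> 12
  'e' -> 13
  'b' -> 17
Therefore result = {'c': 12, 'e': 13, 'b': 17}.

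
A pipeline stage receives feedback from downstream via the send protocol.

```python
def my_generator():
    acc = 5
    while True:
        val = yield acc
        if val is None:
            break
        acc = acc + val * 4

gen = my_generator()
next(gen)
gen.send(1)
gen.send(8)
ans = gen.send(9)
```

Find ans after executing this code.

Step 1: next() -> yield acc=5.
Step 2: send(1) -> val=1, acc = 5 + 1*4 = 9, yield 9.
Step 3: send(8) -> val=8, acc = 9 + 8*4 = 41, yield 41.
Step 4: send(9) -> val=9, acc = 41 + 9*4 = 77, yield 77.
Therefore ans = 77.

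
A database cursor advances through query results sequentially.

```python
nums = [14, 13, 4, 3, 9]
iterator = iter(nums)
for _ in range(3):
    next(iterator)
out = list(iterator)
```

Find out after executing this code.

Step 1: Create iterator over [14, 13, 4, 3, 9].
Step 2: Advance 3 positions (consuming [14, 13, 4]).
Step 3: list() collects remaining elements: [3, 9].
Therefore out = [3, 9].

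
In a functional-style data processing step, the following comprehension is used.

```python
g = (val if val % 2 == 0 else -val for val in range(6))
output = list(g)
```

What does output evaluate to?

Step 1: For each val in range(6), yield val if even, else -val:
  val=0: even, yield 0
  val=1: odd, yield -1
  val=2: even, yield 2
  val=3: odd, yield -3
  val=4: even, yield 4
  val=5: odd, yield -5
Therefore output = [0, -1, 2, -3, 4, -5].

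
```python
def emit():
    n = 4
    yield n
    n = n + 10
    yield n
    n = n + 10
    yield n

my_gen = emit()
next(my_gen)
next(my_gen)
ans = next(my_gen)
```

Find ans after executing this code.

Step 1: Trace through generator execution:
  Yield 1: n starts at 4, yield 4
  Yield 2: n = 4 + 10 = 14, yield 14
  Yield 3: n = 14 + 10 = 24, yield 24
Step 2: First next() gets 4, second next() gets the second value, third next() yields 24.
Therefore ans = 24.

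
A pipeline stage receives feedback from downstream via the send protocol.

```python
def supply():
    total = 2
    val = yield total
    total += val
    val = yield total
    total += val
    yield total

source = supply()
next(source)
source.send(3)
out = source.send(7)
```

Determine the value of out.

Step 1: next() -> yield total=2.
Step 2: send(3) -> val=3, total = 2+3 = 5, yield 5.
Step 3: send(7) -> val=7, total = 5+7 = 12, yield 12.
Therefore out = 12.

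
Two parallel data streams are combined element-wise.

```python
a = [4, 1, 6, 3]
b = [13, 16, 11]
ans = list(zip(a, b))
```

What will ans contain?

Step 1: zip stops at shortest (len(a)=4, len(b)=3):
  Index 0: (4, 13)
  Index 1: (1, 16)
  Index 2: (6, 11)
Step 2: Last element of a (3) has no pair, dropped.
Therefore ans = [(4, 13), (1, 16), (6, 11)].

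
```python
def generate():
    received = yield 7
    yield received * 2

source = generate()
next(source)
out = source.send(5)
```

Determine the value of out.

Step 1: next(source) advances to first yield, producing 7.
Step 2: send(5) resumes, received = 5.
Step 3: yield received * 2 = 5 * 2 = 10.
Therefore out = 10.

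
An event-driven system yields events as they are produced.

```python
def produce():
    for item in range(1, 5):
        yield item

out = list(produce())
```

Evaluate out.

Step 1: The generator yields each value from range(1, 5).
Step 2: list() consumes all yields: [1, 2, 3, 4].
Therefore out = [1, 2, 3, 4].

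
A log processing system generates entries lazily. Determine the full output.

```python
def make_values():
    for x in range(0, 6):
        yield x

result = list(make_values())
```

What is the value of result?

Step 1: The generator yields each value from range(0, 6).
Step 2: list() consumes all yields: [0, 1, 2, 3, 4, 5].
Therefore result = [0, 1, 2, 3, 4, 5].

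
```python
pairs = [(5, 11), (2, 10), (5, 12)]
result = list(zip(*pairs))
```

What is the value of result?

Step 1: zip(*pairs) transposes: unzips [(5, 11), (2, 10), (5, 12)] into separate sequences.
Step 2: First elements: (5, 2, 5), second elements: (11, 10, 12).
Therefore result = [(5, 2, 5), (11, 10, 12)].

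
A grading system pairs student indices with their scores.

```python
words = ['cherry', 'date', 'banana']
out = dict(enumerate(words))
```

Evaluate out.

Step 1: enumerate pairs indices with words:
  0 -> 'cherry'
  1 -> 'date'
  2 -> 'banana'
Therefore out = {0: 'cherry', 1: 'date', 2: 'banana'}.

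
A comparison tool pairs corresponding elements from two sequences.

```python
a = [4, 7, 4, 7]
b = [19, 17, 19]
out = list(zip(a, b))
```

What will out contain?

Step 1: zip stops at shortest (len(a)=4, len(b)=3):
  Index 0: (4, 19)
  Index 1: (7, 17)
  Index 2: (4, 19)
Step 2: Last element of a (7) has no pair, dropped.
Therefore out = [(4, 19), (7, 17), (4, 19)].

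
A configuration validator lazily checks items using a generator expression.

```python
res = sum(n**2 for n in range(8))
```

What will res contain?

Step 1: Compute n**2 for each n in range(8):
  n=0: 0**2 = 0
  n=1: 1**2 = 1
  n=2: 2**2 = 4
  n=3: 3**2 = 9
  n=4: 4**2 = 16
  n=5: 5**2 = 25
  n=6: 6**2 = 36
  n=7: 7**2 = 49
Step 2: sum = 0 + 1 + 4 + 9 + 16 + 25 + 36 + 49 = 140.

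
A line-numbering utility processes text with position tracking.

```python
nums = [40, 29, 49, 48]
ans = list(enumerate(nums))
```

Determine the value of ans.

Step 1: enumerate pairs each element with its index:
  (0, 40)
  (1, 29)
  (2, 49)
  (3, 48)
Therefore ans = [(0, 40), (1, 29), (2, 49), (3, 48)].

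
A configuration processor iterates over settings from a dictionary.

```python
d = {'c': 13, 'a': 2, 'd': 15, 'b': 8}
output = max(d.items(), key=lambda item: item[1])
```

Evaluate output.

Step 1: Find item with maximum value:
  ('c', 13)
  ('a', 2)
  ('d', 15)
  ('b', 8)
Step 2: Maximum value is 15 at key 'd'.
Therefore output = ('d', 15).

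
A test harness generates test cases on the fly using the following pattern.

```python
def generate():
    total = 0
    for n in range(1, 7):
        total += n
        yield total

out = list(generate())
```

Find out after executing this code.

Step 1: Generator accumulates running sum:
  n=1: total = 1, yield 1
  n=2: total = 3, yield 3
  n=3: total = 6, yield 6
  n=4: total = 10, yield 10
  n=5: total = 15, yield 15
  n=6: total = 21, yield 21
Therefore out = [1, 3, 6, 10, 15, 21].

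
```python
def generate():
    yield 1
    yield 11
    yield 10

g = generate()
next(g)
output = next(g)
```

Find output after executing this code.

Step 1: generate() creates a generator.
Step 2: next(g) yields 1 (consumed and discarded).
Step 3: next(g) yields 11, assigned to output.
Therefore output = 11.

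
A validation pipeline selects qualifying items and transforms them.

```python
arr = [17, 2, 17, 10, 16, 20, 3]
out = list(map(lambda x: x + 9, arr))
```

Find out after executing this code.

Step 1: Apply lambda x: x + 9 to each element:
  17 -> 26
  2 -> 11
  17 -> 26
  10 -> 19
  16 -> 25
  20 -> 29
  3 -> 12
Therefore out = [26, 11, 26, 19, 25, 29, 12].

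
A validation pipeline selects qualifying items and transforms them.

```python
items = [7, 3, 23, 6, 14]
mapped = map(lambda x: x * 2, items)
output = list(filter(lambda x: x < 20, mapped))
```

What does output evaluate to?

Step 1: Map x * 2:
  7 -> 14
  3 -> 6
  23 -> 46
  6 -> 12
  14 -> 28
Step 2: Filter for < 20:
  14: kept
  6: kept
  46: removed
  12: kept
  28: removed
Therefore output = [14, 6, 12].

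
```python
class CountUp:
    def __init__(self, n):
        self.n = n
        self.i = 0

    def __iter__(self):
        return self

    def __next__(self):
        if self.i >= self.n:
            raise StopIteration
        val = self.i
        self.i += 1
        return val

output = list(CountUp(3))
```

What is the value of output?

Step 1: CountUp(3) creates an iterator counting 0 to 2.
Step 2: list() consumes all values: [0, 1, 2].
Therefore output = [0, 1, 2].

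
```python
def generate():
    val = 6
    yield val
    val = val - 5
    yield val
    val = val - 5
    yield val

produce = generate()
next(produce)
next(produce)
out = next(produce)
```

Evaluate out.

Step 1: Trace through generator execution:
  Yield 1: val starts at 6, yield 6
  Yield 2: val = 6 - 5 = 1, yield 1
  Yield 3: val = 1 - 5 = -4, yield -4
Step 2: First next() gets 6, second next() gets the second value, third next() yields -4.
Therefore out = -4.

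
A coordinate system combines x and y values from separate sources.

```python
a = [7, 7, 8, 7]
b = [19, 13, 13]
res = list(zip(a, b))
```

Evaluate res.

Step 1: zip stops at shortest (len(a)=4, len(b)=3):
  Index 0: (7, 19)
  Index 1: (7, 13)
  Index 2: (8, 13)
Step 2: Last element of a (7) has no pair, dropped.
Therefore res = [(7, 19), (7, 13), (8, 13)].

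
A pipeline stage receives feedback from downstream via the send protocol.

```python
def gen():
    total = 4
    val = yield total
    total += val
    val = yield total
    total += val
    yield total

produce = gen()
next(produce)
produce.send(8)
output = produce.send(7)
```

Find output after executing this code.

Step 1: next() -> yield total=4.
Step 2: send(8) -> val=8, total = 4+8 = 12, yield 12.
Step 3: send(7) -> val=7, total = 12+7 = 19, yield 19.
Therefore output = 19.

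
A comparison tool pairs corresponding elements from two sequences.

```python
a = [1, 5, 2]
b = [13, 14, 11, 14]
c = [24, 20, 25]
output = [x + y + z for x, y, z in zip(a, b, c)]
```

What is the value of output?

Step 1: zip three lists (truncates to shortest, len=3):
  1 + 13 + 24 = 38
  5 + 14 + 20 = 39
  2 + 11 + 25 = 38
Therefore output = [38, 39, 38].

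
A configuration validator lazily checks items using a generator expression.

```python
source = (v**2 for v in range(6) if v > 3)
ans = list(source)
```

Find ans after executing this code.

Step 1: For range(6), keep v > 3, then square:
  v=0: 0 <= 3, excluded
  v=1: 1 <= 3, excluded
  v=2: 2 <= 3, excluded
  v=3: 3 <= 3, excluded
  v=4: 4 > 3, yield 4**2 = 16
  v=5: 5 > 3, yield 5**2 = 25
Therefore ans = [16, 25].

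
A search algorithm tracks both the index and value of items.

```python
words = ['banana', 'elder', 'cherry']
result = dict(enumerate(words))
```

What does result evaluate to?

Step 1: enumerate pairs indices with words:
  0 -> 'banana'
  1 -> 'elder'
  2 -> 'cherry'
Therefore result = {0: 'banana', 1: 'elder', 2: 'cherry'}.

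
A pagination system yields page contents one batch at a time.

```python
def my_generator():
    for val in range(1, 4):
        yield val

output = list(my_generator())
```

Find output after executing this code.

Step 1: The generator yields each value from range(1, 4).
Step 2: list() consumes all yields: [1, 2, 3].
Therefore output = [1, 2, 3].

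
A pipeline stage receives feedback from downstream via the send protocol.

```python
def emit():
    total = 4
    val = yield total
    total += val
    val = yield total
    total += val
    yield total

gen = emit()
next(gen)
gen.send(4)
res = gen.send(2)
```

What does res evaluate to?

Step 1: next() -> yield total=4.
Step 2: send(4) -> val=4, total = 4+4 = 8, yield 8.
Step 3: send(2) -> val=2, total = 8+2 = 10, yield 10.
Therefore res = 10.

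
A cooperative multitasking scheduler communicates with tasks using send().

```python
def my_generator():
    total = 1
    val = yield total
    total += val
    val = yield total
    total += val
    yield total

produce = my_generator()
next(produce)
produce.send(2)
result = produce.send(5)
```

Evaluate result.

Step 1: next() -> yield total=1.
Step 2: send(2) -> val=2, total = 1+2 = 3, yield 3.
Step 3: send(5) -> val=5, total = 3+5 = 8, yield 8.
Therefore result = 8.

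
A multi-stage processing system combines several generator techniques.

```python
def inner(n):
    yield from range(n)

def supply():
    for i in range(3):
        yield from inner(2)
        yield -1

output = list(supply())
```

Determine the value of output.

Step 1: For each i in range(3):
  i=0: yield from inner(2) -> [0, 1], then yield -1
  i=1: yield from inner(2) -> [0, 1], then yield -1
  i=2: yield from inner(2) -> [0, 1], then yield -1
Therefore output = [0, 1, -1, 0, 1, -1, 0, 1, -1].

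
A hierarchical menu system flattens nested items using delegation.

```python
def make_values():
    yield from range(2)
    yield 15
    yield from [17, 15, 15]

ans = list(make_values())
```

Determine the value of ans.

Step 1: Trace yields in order:
  yield 0
  yield 1
  yield 15
  yield 17
  yield 15
  yield 15
Therefore ans = [0, 1, 15, 17, 15, 15].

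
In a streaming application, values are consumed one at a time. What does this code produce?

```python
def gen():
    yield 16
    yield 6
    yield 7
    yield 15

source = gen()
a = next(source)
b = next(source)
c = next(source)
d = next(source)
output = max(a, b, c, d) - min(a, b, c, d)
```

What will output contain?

Step 1: Create generator and consume all values:
  a = next(source) = 16
  b = next(source) = 6
  c = next(source) = 7
  d = next(source) = 15
Step 2: max = 16, min = 6, output = 16 - 6 = 10.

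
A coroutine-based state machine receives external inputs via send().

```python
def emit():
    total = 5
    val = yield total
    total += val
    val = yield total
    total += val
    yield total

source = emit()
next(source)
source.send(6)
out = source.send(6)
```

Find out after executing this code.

Step 1: next() -> yield total=5.
Step 2: send(6) -> val=6, total = 5+6 = 11, yield 11.
Step 3: send(6) -> val=6, total = 11+6 = 17, yield 17.
Therefore out = 17.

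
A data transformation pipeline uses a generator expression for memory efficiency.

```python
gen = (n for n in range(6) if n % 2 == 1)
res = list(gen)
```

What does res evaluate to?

Step 1: Filter range(6) keeping only odd values:
  n=0: even, excluded
  n=1: odd, included
  n=2: even, excluded
  n=3: odd, included
  n=4: even, excluded
  n=5: odd, included
Therefore res = [1, 3, 5].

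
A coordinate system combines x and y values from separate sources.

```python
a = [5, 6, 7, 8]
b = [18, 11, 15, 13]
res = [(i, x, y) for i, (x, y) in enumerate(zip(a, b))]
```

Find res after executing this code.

Step 1: enumerate(zip(a, b)) gives index with paired elements:
  i=0: (5, 18)
  i=1: (6, 11)
  i=2: (7, 15)
  i=3: (8, 13)
Therefore res = [(0, 5, 18), (1, 6, 11), (2, 7, 15), (3, 8, 13)].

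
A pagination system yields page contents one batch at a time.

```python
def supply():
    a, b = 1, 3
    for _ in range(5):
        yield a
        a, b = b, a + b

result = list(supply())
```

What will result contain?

Step 1: Fibonacci-like sequence starting with a=1, b=3:
  Iteration 1: yield a=1, then a,b = 3,4
  Iteration 2: yield a=3, then a,b = 4,7
  Iteration 3: yield a=4, then a,b = 7,11
  Iteration 4: yield a=7, then a,b = 11,18
  Iteration 5: yield a=11, then a,b = 18,29
Therefore result = [1, 3, 4, 7, 11].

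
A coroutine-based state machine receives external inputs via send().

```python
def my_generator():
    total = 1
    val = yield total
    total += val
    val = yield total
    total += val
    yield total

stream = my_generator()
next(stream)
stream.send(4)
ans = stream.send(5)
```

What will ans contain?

Step 1: next() -> yield total=1.
Step 2: send(4) -> val=4, total = 1+4 = 5, yield 5.
Step 3: send(5) -> val=5, total = 5+5 = 10, yield 10.
Therefore ans = 10.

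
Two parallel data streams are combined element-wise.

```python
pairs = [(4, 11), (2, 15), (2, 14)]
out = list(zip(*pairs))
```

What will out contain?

Step 1: zip(*pairs) transposes: unzips [(4, 11), (2, 15), (2, 14)] into separate sequences.
Step 2: First elements: (4, 2, 2), second elements: (11, 15, 14).
Therefore out = [(4, 2, 2), (11, 15, 14)].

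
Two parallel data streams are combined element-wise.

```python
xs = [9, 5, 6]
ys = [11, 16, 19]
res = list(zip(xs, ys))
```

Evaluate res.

Step 1: zip pairs elements at same index:
  Index 0: (9, 11)
  Index 1: (5, 16)
  Index 2: (6, 19)
Therefore res = [(9, 11), (5, 16), (6, 19)].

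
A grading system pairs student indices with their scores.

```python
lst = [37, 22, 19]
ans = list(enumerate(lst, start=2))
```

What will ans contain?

Step 1: enumerate with start=2:
  (2, 37)
  (3, 22)
  (4, 19)
Therefore ans = [(2, 37), (3, 22), (4, 19)].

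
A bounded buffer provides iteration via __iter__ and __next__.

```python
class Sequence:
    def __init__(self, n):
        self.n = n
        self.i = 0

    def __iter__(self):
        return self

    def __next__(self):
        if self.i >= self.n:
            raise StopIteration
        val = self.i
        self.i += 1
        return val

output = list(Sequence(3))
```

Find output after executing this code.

Step 1: Sequence(3) creates an iterator counting 0 to 2.
Step 2: list() consumes all values: [0, 1, 2].
Therefore output = [0, 1, 2].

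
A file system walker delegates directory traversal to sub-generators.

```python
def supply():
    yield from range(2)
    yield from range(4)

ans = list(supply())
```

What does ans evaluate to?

Step 1: Trace yields in order:
  yield 0
  yield 1
  yield 0
  yield 1
  yield 2
  yield 3
Therefore ans = [0, 1, 0, 1, 2, 3].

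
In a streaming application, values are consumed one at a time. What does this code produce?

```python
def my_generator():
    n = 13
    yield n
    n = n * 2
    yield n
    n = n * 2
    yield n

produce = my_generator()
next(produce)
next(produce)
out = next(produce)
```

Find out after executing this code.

Step 1: Trace through generator execution:
  Yield 1: n starts at 13, yield 13
  Yield 2: n = 13 * 2 = 26, yield 26
  Yield 3: n = 26 * 2 = 52, yield 52
Step 2: First next() gets 13, second next() gets the second value, third next() yields 52.
Therefore out = 52.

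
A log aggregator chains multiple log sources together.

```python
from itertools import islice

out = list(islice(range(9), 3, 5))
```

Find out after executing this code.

Step 1: islice(range(9), 3, 5) takes elements at indices [3, 5).
Step 2: Elements: [3, 4].
Therefore out = [3, 4].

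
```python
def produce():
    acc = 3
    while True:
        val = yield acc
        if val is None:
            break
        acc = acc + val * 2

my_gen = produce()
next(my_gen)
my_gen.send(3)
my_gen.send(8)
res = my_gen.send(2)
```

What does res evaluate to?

Step 1: next() -> yield acc=3.
Step 2: send(3) -> val=3, acc = 3 + 3*2 = 9, yield 9.
Step 3: send(8) -> val=8, acc = 9 + 8*2 = 25, yield 25.
Step 4: send(2) -> val=2, acc = 25 + 2*2 = 29, yield 29.
Therefore res = 29.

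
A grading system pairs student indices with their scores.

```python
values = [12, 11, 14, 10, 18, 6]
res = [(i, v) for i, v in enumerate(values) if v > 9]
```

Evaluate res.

Step 1: Filter enumerate([12, 11, 14, 10, 18, 6]) keeping v > 9:
  (0, 12): 12 > 9, included
  (1, 11): 11 > 9, included
  (2, 14): 14 > 9, included
  (3, 10): 10 > 9, included
  (4, 18): 18 > 9, included
  (5, 6): 6 <= 9, excluded
Therefore res = [(0, 12), (1, 11), (2, 14), (3, 10), (4, 18)].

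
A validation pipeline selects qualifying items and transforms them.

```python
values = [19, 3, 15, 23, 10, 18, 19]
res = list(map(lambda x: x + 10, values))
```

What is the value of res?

Step 1: Apply lambda x: x + 10 to each element:
  19 -> 29
  3 -> 13
  15 -> 25
  23 -> 33
  10 -> 20
  18 -> 28
  19 -> 29
Therefore res = [29, 13, 25, 33, 20, 28, 29].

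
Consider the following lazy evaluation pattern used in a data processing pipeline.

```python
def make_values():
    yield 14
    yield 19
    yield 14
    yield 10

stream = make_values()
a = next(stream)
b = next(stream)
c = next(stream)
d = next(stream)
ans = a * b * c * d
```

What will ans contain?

Step 1: Create generator and consume all values:
  a = next(stream) = 14
  b = next(stream) = 19
  c = next(stream) = 14
  d = next(stream) = 10
Step 2: ans = 14 * 19 * 14 * 10 = 37240.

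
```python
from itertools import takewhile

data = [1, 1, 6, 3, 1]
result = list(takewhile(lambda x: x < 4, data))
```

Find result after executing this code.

Step 1: takewhile stops at first element >= 4:
  1 < 4: take
  1 < 4: take
  6 >= 4: stop
Therefore result = [1, 1].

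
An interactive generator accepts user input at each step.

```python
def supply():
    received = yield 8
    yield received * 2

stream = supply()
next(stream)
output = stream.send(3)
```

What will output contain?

Step 1: next(stream) advances to first yield, producing 8.
Step 2: send(3) resumes, received = 3.
Step 3: yield received * 2 = 3 * 2 = 6.
Therefore output = 6.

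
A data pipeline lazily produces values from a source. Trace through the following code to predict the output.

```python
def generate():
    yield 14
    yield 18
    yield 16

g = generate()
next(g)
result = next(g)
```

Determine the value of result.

Step 1: generate() creates a generator.
Step 2: next(g) yields 14 (consumed and discarded).
Step 3: next(g) yields 18, assigned to result.
Therefore result = 18.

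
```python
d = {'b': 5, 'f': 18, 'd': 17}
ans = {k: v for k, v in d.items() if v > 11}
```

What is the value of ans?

Step 1: Filter items where value > 11:
  'b': 5 <= 11: removed
  'f': 18 > 11: kept
  'd': 17 > 11: kept
Therefore ans = {'f': 18, 'd': 17}.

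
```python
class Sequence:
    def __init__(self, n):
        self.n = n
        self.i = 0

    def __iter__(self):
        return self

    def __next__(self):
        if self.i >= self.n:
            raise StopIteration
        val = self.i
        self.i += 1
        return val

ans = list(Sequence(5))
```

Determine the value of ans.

Step 1: Sequence(5) creates an iterator counting 0 to 4.
Step 2: list() consumes all values: [0, 1, 2, 3, 4].
Therefore ans = [0, 1, 2, 3, 4].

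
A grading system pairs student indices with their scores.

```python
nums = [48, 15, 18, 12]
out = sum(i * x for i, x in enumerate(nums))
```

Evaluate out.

Step 1: Compute i * x for each (i, x) in enumerate([48, 15, 18, 12]):
  i=0, x=48: 0*48 = 0
  i=1, x=15: 1*15 = 15
  i=2, x=18: 2*18 = 36
  i=3, x=12: 3*12 = 36
Step 2: sum = 0 + 15 + 36 + 36 = 87.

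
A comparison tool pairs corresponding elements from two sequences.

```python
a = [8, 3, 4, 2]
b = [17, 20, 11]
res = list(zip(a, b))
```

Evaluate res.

Step 1: zip stops at shortest (len(a)=4, len(b)=3):
  Index 0: (8, 17)
  Index 1: (3, 20)
  Index 2: (4, 11)
Step 2: Last element of a (2) has no pair, dropped.
Therefore res = [(8, 17), (3, 20), (4, 11)].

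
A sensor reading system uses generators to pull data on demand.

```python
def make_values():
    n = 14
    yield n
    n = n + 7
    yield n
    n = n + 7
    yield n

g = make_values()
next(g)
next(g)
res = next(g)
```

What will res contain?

Step 1: Trace through generator execution:
  Yield 1: n starts at 14, yield 14
  Yield 2: n = 14 + 7 = 21, yield 21
  Yield 3: n = 21 + 7 = 28, yield 28
Step 2: First next() gets 14, second next() gets the second value, third next() yields 28.
Therefore res = 28.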